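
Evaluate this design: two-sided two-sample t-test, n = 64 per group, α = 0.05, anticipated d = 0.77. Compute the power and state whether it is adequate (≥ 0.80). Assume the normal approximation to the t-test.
Power ≈ 0.99; the study is adequately powered (power ≥ 0.80)

Power calculation (two-sample t-test, normal approximation):
z_β = d · √(n/2) - z_{α/2}
z_β = 0.77 · √(64/2) - 1.960
z_β = 0.77 · 5.657 - 1.960
z_β = 2.396

Power = Φ(z_β) = Φ(2.396) ≈ 0.992

Effect size d = 0.77 is medium by Cohen's convention (0.2/0.5/0.8).

Threshold: power ≥ 0.80 is conventionally adequate.
Power ≈ 0.99 → the study is adequately powered (power ≥ 0.80).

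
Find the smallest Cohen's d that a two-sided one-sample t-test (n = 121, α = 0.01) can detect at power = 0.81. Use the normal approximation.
d ≈ 0.31

Minimum detectable effect (one-sample t-test, normal approximation):
d = (z_{α/2} + z_β) / √n
d = (2.576 + 0.878) / √121
d = 3.454 / 11.000
d ≈ 0.31

By Cohen's convention (0.2 small / 0.5 medium / 0.8 large): small effect.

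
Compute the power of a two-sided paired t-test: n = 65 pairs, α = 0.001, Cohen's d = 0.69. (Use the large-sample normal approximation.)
Power ≈ 0.99

Power calculation (paired t-test, normal approximation):
z_β = d · √n - z_{α/2}
z_β = 0.69 · √65 - 3.291
z_β = 0.69 · 8.062 - 3.291
z_β = 2.272

Power = Φ(z_β) = Φ(2.272) ≈ 0.988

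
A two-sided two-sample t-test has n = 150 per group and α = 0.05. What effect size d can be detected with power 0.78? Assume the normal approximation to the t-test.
d ≈ 0.32

Minimum detectable effect (two-sample t-test, normal approximation):
d = (z_{α/2} + z_β) / √(n/2)
d = (1.960 + 0.772) / √(150/2)
d = 2.732 / 8.660
d ≈ 0.32

By Cohen's convention (0.2 small / 0.5 medium / 0.8 large): small effect.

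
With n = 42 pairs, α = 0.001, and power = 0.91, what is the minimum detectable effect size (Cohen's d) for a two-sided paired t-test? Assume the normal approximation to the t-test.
d ≈ 0.71

Minimum detectable effect (paired t-test, normal approximation):
d = (z_{α/2} + z_β) / √n
d = (3.291 + 1.341) / √42
d = 4.631 / 6.481
d ≈ 0.71

By Cohen's convention (0.2 small / 0.5 medium / 0.8 large): medium effect.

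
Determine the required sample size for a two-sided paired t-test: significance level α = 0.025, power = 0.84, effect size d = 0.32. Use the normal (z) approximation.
n = 103 pairs

Sample size formula (paired t-test, normal approximation):
n = ((z_{α/2} + z_β) / d)²

z_{α/2} = 2.241 (for α = 0.025, two-sided)
z_β = 0.994 (for power = 0.84)
d = 0.32

n = ((2.241 + 0.994) / 0.32)²
n = (10.109)²
n ≈ 102.19
Round up to the next whole number: n = 103 pairs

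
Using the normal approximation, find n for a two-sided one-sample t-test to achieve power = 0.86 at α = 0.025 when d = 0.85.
n = 16

Sample size formula (one-sample t-test, normal approximation):
n = ((z_{α/2} + z_β) / d)²

z_{α/2} = 2.241 (for α = 0.025, two-sided)
z_β = 1.080 (for power = 0.86)
d = 0.85

n = ((2.241 + 1.080) / 0.85)²
n = (3.907)²
n ≈ 15.26
Round up to the next whole number: n = 16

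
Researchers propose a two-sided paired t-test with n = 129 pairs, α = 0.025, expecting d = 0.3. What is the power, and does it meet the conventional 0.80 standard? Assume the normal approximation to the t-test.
Power ≈ 0.88; the study is adequately powered (power ≥ 0.80)

Power calculation (paired t-test, normal approximation):
z_β = d · √n - z_{α/2}
z_β = 0.3 · √129 - 2.241
z_β = 0.3 · 11.358 - 2.241
z_β = 1.166

Power = Φ(z_β) = Φ(1.166) ≈ 0.878

Effect size d = 0.3 is small by Cohen's convention (0.2/0.5/0.8).

Threshold: power ≥ 0.80 is conventionally adequate.
Power ≈ 0.88 → the study is adequately powered (power ≥ 0.80).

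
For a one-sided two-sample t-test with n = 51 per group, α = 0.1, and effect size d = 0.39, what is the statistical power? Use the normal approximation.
Power ≈ 0.75

Power calculation (two-sample t-test, normal approximation):
z_β = d · √(n/2) - z_α
z_β = 0.39 · √(51/2) - 1.282
z_β = 0.39 · 5.050 - 1.282
z_β = 0.688

Power = Φ(z_β) = Φ(0.688) ≈ 0.754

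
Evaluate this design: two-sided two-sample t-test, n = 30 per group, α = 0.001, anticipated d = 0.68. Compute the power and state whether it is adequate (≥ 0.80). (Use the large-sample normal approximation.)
Power ≈ 0.26; the study is underpowered (power < 0.80)

Power calculation (two-sample t-test, normal approximation):
z_β = d · √(n/2) - z_{α/2}
z_β = 0.68 · √(30/2) - 3.291
z_β = 0.68 · 3.873 - 3.291
z_β = -0.657

Power = Φ(z_β) = Φ(-0.657) ≈ 0.256

Effect size d = 0.68 is medium by Cohen's convention (0.2/0.5/0.8).

Threshold: power ≥ 0.80 is conventionally adequate.
Power ≈ 0.26 → the study is underpowered (power < 0.80).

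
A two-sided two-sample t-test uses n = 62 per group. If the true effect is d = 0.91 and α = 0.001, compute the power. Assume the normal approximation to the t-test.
Power ≈ 0.96

Power calculation (two-sample t-test, normal approximation):
z_β = d · √(n/2) - z_{α/2}
z_β = 0.91 · √(62/2) - 3.291
z_β = 0.91 · 5.568 - 3.291
z_β = 1.776

Power = Φ(z_β) = Φ(1.776) ≈ 0.962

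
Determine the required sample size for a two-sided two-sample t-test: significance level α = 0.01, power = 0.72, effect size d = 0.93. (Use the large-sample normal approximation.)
n = 24 per group

Sample size formula (two-sample t-test, normal approximation):
n = 2 · ((z_{α/2} + z_β) / d)²

z_{α/2} = 2.576 (for α = 0.01, two-sided)
z_β = 0.583 (for power = 0.72)
d = 0.93

n = 2 · ((2.576 + 0.583) / 0.93)²
n = 2 · (3.397)²
n ≈ 23.08
Round up to the next whole number: n = 24 per group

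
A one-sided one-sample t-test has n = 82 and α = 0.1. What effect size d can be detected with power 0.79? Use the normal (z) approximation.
d ≈ 0.23

Minimum detectable effect (one-sample t-test, normal approximation):
d = (z_α + z_β) / √n
d = (1.282 + 0.806) / √82
d = 2.088 / 9.055
d ≈ 0.23

By Cohen's convention (0.2 small / 0.5 medium / 0.8 large): small effect.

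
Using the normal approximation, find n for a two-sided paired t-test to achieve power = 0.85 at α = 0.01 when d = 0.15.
n = 580 pairs

Sample size formula (paired t-test, normal approximation):
n = ((z_{α/2} + z_β) / d)²

z_{α/2} = 2.576 (for α = 0.01, two-sided)
z_β = 1.036 (for power = 0.85)
d = 0.15

n = ((2.576 + 1.036) / 0.15)²
n = (24.080)²
n ≈ 579.85
Round up to the next whole number: n = 580 pairs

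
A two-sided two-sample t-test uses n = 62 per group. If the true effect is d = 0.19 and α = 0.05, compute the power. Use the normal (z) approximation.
Power ≈ 0.18

Power calculation (two-sample t-test, normal approximation):
z_β = d · √(n/2) - z_{α/2}
z_β = 0.19 · √(62/2) - 1.960
z_β = 0.19 · 5.568 - 1.960
z_β = -0.902

Power = Φ(z_β) = Φ(-0.902) ≈ 0.184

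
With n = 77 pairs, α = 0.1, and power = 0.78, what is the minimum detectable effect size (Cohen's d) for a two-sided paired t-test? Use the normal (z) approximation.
d ≈ 0.28

Minimum detectable effect (paired t-test, normal approximation):
d = (z_{α/2} + z_β) / √n
d = (1.645 + 0.772) / √77
d = 2.417 / 8.775
d ≈ 0.28

By Cohen's convention (0.2 small / 0.5 medium / 0.8 large): small effect.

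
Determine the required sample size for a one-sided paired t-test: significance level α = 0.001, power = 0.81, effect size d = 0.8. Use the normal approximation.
n = 25 pairs

Sample size formula (paired t-test, normal approximation):
n = ((z_α + z_β) / d)²

z_α = 3.090 (for α = 0.001, one-sided)
z_β = 0.878 (for power = 0.81)
d = 0.8

n = ((3.090 + 0.878) / 0.8)²
n = (4.960)²
n ≈ 24.60
Round up to the next whole number: n = 25 pairs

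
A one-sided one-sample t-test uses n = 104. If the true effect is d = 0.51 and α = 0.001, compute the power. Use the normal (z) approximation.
Power ≈ 0.98

Power calculation (one-sample t-test, normal approximation):
z_β = d · √n - z_α
z_β = 0.51 · √104 - 3.090
z_β = 0.51 · 10.198 - 3.090
z_β = 2.111

Power = Φ(z_β) = Φ(2.111) ≈ 0.983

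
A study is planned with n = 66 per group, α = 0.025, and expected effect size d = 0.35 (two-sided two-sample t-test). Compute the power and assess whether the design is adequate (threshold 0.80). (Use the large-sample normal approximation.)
Power ≈ 0.41; the study is underpowered (power < 0.80)

Power calculation (two-sample t-test, normal approximation):
z_β = d · √(n/2) - z_{α/2}
z_β = 0.35 · √(66/2) - 2.241
z_β = 0.35 · 5.745 - 2.241
z_β = -0.231

Power = Φ(z_β) = Φ(-0.231) ≈ 0.409

Effect size d = 0.35 is small by Cohen's convention (0.2/0.5/0.8).

Threshold: power ≥ 0.80 is conventionally adequate.
Power ≈ 0.41 → the study is underpowered (power < 0.80).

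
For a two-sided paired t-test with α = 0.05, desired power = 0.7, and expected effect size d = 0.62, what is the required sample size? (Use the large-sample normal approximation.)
n = 17 pairs

Sample size formula (paired t-test, normal approximation):
n = ((z_{α/2} + z_β) / d)²

z_{α/2} = 1.960 (for α = 0.05, two-sided)
z_β = 0.524 (for power = 0.7)
d = 0.62

n = ((1.960 + 0.524) / 0.62)²
n = (4.006)²
n ≈ 16.05
Round up to the next whole number: n = 17 pairs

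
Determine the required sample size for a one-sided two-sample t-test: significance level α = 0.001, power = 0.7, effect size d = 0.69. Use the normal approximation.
n = 55 per group

Sample size formula (two-sample t-test, normal approximation):
n = 2 · ((z_α + z_β) / d)²

z_α = 3.090 (for α = 0.001, one-sided)
z_β = 0.524 (for power = 0.7)
d = 0.69

n = 2 · ((3.090 + 0.524) / 0.69)²
n = 2 · (5.238)²
n ≈ 54.87
Round up to the next whole number: n = 55 per group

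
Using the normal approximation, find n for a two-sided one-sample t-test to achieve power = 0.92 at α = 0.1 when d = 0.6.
n = 26

Sample size formula (one-sample t-test, normal approximation):
n = ((z_{α/2} + z_β) / d)²

z_{α/2} = 1.645 (for α = 0.1, two-sided)
z_β = 1.405 (for power = 0.92)
d = 0.6

n = ((1.645 + 1.405) / 0.6)²
n = (5.083)²
n ≈ 25.84
Round up to the next whole number: n = 26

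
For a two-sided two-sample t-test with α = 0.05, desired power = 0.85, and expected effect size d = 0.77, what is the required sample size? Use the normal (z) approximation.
n = 31 per group

Sample size formula (two-sample t-test, normal approximation):
n = 2 · ((z_{α/2} + z_β) / d)²

z_{α/2} = 1.960 (for α = 0.05, two-sided)
z_β = 1.036 (for power = 0.85)
d = 0.77

n = 2 · ((1.960 + 1.036) / 0.77)²
n = 2 · (3.891)²
n ≈ 30.28
Round up to the next whole number: n = 31 per group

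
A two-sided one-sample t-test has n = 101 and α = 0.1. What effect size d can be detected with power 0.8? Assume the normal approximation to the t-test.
d ≈ 0.25

Minimum detectable effect (one-sample t-test, normal approximation):
d = (z_{α/2} + z_β) / √n
d = (1.645 + 0.842) / √101
d = 2.486 / 10.050
d ≈ 0.25

By Cohen's convention (0.2 small / 0.5 medium / 0.8 large): small effect.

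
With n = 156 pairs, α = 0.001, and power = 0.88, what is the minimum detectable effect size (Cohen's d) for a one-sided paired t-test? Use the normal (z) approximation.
d ≈ 0.34

Minimum detectable effect (paired t-test, normal approximation):
d = (z_α + z_β) / √n
d = (3.090 + 1.175) / √156
d = 4.265 / 12.490
d ≈ 0.34

By Cohen's convention (0.2 small / 0.5 medium / 0.8 large): small effect.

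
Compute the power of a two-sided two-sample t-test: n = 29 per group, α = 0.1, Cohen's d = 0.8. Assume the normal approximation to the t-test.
Power ≈ 0.92

Power calculation (two-sample t-test, normal approximation):
z_β = d · √(n/2) - z_{α/2}
z_β = 0.8 · √(29/2) - 1.645
z_β = 0.8 · 3.808 - 1.645
z_β = 1.401

Power = Φ(z_β) = Φ(1.401) ≈ 0.919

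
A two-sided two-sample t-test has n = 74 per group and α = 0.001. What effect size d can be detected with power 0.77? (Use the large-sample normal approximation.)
d ≈ 0.66

Minimum detectable effect (two-sample t-test, normal approximation):
d = (z_{α/2} + z_β) / √(n/2)
d = (3.291 + 0.739) / √(74/2)
d = 4.029 / 6.083
d ≈ 0.66

By Cohen's convention (0.2 small / 0.5 medium / 0.8 large): medium effect.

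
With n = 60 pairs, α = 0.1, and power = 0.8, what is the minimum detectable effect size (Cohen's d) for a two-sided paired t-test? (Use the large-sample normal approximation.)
d ≈ 0.32

Minimum detectable effect (paired t-test, normal approximation):
d = (z_{α/2} + z_β) / √n
d = (1.645 + 0.842) / √60
d = 2.486 / 7.746
d ≈ 0.32

By Cohen's convention (0.2 small / 0.5 medium / 0.8 large): small effect.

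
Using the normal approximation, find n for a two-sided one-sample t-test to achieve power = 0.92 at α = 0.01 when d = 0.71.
n = 32

Sample size formula (one-sample t-test, normal approximation):
n = ((z_{α/2} + z_β) / d)²

z_{α/2} = 2.576 (for α = 0.01, two-sided)
z_β = 1.405 (for power = 0.92)
d = 0.71

n = ((2.576 + 1.405) / 0.71)²
n = (5.607)²
n ≈ 31.44
Round up to the next whole number: n = 32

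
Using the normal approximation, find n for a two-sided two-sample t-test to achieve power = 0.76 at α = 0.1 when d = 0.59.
n = 32 per group

Sample size formula (two-sample t-test, normal approximation):
n = 2 · ((z_{α/2} + z_β) / d)²

z_{α/2} = 1.645 (for α = 0.1, two-sided)
z_β = 0.706 (for power = 0.76)
d = 0.59

n = 2 · ((1.645 + 0.706) / 0.59)²
n = 2 · (3.985)²
n ≈ 31.76
Round up to the next whole number: n = 32 per group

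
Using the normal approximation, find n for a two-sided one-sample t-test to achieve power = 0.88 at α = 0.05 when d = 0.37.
n = 72

Sample size formula (one-sample t-test, normal approximation):
n = ((z_{α/2} + z_β) / d)²

z_{α/2} = 1.960 (for α = 0.05, two-sided)
z_β = 1.175 (for power = 0.88)
d = 0.37

n = ((1.960 + 1.175) / 0.37)²
n = (8.473)²
n ≈ 71.79
Round up to the next whole number: n = 72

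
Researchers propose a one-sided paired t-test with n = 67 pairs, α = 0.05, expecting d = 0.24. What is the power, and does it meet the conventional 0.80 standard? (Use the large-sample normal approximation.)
Power ≈ 0.63; the study is underpowered (power < 0.80)

Power calculation (paired t-test, normal approximation):
z_β = d · √n - z_α
z_β = 0.24 · √67 - 1.645
z_β = 0.24 · 8.185 - 1.645
z_β = 0.320

Power = Φ(z_β) = Φ(0.320) ≈ 0.625

Effect size d = 0.24 is small by Cohen's convention (0.2/0.5/0.8).

Threshold: power ≥ 0.80 is conventionally adequate.
Power ≈ 0.63 → the study is underpowered (power < 0.80).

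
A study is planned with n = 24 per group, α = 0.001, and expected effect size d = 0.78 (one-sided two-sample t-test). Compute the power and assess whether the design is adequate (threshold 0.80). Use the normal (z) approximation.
Power ≈ 0.35; the study is underpowered (power < 0.80)

Power calculation (two-sample t-test, normal approximation):
z_β = d · √(n/2) - z_α
z_β = 0.78 · √(24/2) - 3.090
z_β = 0.78 · 3.464 - 3.090
z_β = -0.388

Power = Φ(z_β) = Φ(-0.388) ≈ 0.349

Effect size d = 0.78 is medium by Cohen's convention (0.2/0.5/0.8).

Threshold: power ≥ 0.80 is conventionally adequate.
Power ≈ 0.35 → the study is underpowered (power < 0.80).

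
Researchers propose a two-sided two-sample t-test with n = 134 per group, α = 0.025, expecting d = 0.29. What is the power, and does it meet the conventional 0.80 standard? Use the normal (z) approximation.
Power ≈ 0.55; the study is underpowered (power < 0.80)

Power calculation (two-sample t-test, normal approximation):
z_β = d · √(n/2) - z_{α/2}
z_β = 0.29 · √(134/2) - 2.241
z_β = 0.29 · 8.185 - 2.241
z_β = 0.132

Power = Φ(z_β) = Φ(0.132) ≈ 0.553

Effect size d = 0.29 is small by Cohen's convention (0.2/0.5/0.8).

Threshold: power ≥ 0.80 is conventionally adequate.
Power ≈ 0.55 → the study is underpowered (power < 0.80).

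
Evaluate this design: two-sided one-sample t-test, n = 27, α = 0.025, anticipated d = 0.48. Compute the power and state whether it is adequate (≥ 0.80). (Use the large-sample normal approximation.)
Power ≈ 0.60; the study is underpowered (power < 0.80)

Power calculation (one-sample t-test, normal approximation):
z_β = d · √n - z_{α/2}
z_β = 0.48 · √27 - 2.241
z_β = 0.48 · 5.196 - 2.241
z_β = 0.253

Power = Φ(z_β) = Φ(0.253) ≈ 0.600

Effect size d = 0.48 is small by Cohen's convention (0.2/0.5/0.8).

Threshold: power ≥ 0.80 is conventionally adequate.
Power ≈ 0.60 → the study is underpowered (power < 0.80).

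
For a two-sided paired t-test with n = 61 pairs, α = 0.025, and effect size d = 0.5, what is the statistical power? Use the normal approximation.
Power ≈ 0.95

Power calculation (paired t-test, normal approximation):
z_β = d · √n - z_{α/2}
z_β = 0.5 · √61 - 2.241
z_β = 0.5 · 7.810 - 2.241
z_β = 1.664

Power = Φ(z_β) = Φ(1.664) ≈ 0.952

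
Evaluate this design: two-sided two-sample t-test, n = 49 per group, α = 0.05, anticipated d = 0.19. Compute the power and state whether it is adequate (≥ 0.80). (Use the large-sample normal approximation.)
Power ≈ 0.15; the study is underpowered (power < 0.80)

Power calculation (two-sample t-test, normal approximation):
z_β = d · √(n/2) - z_{α/2}
z_β = 0.19 · √(49/2) - 1.960
z_β = 0.19 · 4.950 - 1.960
z_β = -1.020

Power = Φ(z_β) = Φ(-1.020) ≈ 0.154

Effect size d = 0.19 is very small by Cohen's convention (0.2/0.5/0.8).

Threshold: power ≥ 0.80 is conventionally adequate.
Power ≈ 0.15 → the study is underpowered (power < 0.80).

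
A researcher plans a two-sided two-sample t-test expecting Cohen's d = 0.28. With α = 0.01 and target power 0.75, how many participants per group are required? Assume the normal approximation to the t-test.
n = 270 per group

Sample size formula (two-sample t-test, normal approximation):
n = 2 · ((z_{α/2} + z_β) / d)²

z_{α/2} = 2.576 (for α = 0.01, two-sided)
z_β = 0.674 (for power = 0.75)
d = 0.28

n = 2 · ((2.576 + 0.674) / 0.28)²
n = 2 · (11.607)²
n ≈ 269.44
Round up to the next whole number: n = 270 per group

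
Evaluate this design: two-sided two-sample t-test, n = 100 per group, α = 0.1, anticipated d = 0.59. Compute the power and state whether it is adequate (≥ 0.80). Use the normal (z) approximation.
Power ≈ 0.99; the study is adequately powered (power ≥ 0.80)

Power calculation (two-sample t-test, normal approximation):
z_β = d · √(n/2) - z_{α/2}
z_β = 0.59 · √(100/2) - 1.645
z_β = 0.59 · 7.071 - 1.645
z_β = 2.527

Power = Φ(z_β) = Φ(2.527) ≈ 0.994

Effect size d = 0.59 is medium by Cohen's convention (0.2/0.5/0.8).

Threshold: power ≥ 0.80 is conventionally adequate.
Power ≈ 0.99 → the study is adequately powered (power ≥ 0.80).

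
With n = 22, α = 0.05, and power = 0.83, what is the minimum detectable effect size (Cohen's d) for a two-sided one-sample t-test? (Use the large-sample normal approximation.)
d ≈ 0.62

Minimum detectable effect (one-sample t-test, normal approximation):
d = (z_{α/2} + z_β) / √n
d = (1.960 + 0.954) / √22
d = 2.914 / 4.690
d ≈ 0.62

By Cohen's convention (0.2 small / 0.5 medium / 0.8 large): medium effect.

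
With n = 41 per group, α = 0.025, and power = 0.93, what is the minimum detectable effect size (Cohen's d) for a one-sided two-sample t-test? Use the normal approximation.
d ≈ 0.76

Minimum detectable effect (two-sample t-test, normal approximation):
d = (z_α + z_β) / √(n/2)
d = (1.960 + 1.476) / √(41/2)
d = 3.436 / 4.528
d ≈ 0.76

By Cohen's convention (0.2 small / 0.5 medium / 0.8 large): medium effect.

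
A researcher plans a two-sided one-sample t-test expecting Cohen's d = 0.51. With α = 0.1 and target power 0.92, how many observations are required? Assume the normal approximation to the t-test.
n = 36

Sample size formula (one-sample t-test, normal approximation):
n = ((z_{α/2} + z_β) / d)²

z_{α/2} = 1.645 (for α = 0.1, two-sided)
z_β = 1.405 (for power = 0.92)
d = 0.51

n = ((1.645 + 1.405) / 0.51)²
n = (5.980)²
n ≈ 35.76
Round up to the next whole number: n = 36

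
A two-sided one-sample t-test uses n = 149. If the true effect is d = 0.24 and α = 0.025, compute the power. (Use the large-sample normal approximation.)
Power ≈ 0.75

Power calculation (one-sample t-test, normal approximation):
z_β = d · √n - z_{α/2}
z_β = 0.24 · √149 - 2.241
z_β = 0.24 · 12.207 - 2.241
z_β = 0.688

Power = Φ(z_β) = Φ(0.688) ≈ 0.754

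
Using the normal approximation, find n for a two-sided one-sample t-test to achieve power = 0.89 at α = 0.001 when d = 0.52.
n = 76

Sample size formula (one-sample t-test, normal approximation):
n = ((z_{α/2} + z_β) / d)²

z_{α/2} = 3.291 (for α = 0.001, two-sided)
z_β = 1.227 (for power = 0.89)
d = 0.52

n = ((3.291 + 1.227) / 0.52)²
n = (8.688)²
n ≈ 75.48
Round up to the next whole number: n = 76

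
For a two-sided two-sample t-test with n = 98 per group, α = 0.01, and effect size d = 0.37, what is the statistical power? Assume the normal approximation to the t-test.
Power ≈ 0.51

Power calculation (two-sample t-test, normal approximation):
z_β = d · √(n/2) - z_{α/2}
z_β = 0.37 · √(98/2) - 2.576
z_β = 0.37 · 7.000 - 2.576
z_β = 0.014

Power = Φ(z_β) = Φ(0.014) ≈ 0.506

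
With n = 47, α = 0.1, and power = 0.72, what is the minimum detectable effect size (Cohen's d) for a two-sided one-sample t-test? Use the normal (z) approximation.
d ≈ 0.32

Minimum detectable effect (one-sample t-test, normal approximation):
d = (z_{α/2} + z_β) / √n
d = (1.645 + 0.583) / √47
d = 2.228 / 6.856
d ≈ 0.32

By Cohen's convention (0.2 small / 0.5 medium / 0.8 large): small effect.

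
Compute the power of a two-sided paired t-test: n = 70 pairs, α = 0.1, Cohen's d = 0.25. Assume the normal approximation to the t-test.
Power ≈ 0.67

Power calculation (paired t-test, normal approximation):
z_β = d · √n - z_{α/2}
z_β = 0.25 · √70 - 1.645
z_β = 0.25 · 8.367 - 1.645
z_β = 0.447

Power = Φ(z_β) = Φ(0.447) ≈ 0.672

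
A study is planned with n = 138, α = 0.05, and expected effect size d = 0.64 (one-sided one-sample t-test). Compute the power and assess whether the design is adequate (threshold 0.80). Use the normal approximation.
Power ≈ 1.00; the study is adequately powered (power ≥ 0.80)

Power calculation (one-sample t-test, normal approximation):
z_β = d · √n - z_α
z_β = 0.64 · √138 - 1.645
z_β = 0.64 · 11.747 - 1.645
z_β = 5.873

Power = Φ(z_β) = Φ(5.873) ≈ 1.000

Effect size d = 0.64 is medium by Cohen's convention (0.2/0.5/0.8).

Threshold: power ≥ 0.80 is conventionally adequate.
Power ≈ 1.00 → the study is adequately powered (power ≥ 0.80).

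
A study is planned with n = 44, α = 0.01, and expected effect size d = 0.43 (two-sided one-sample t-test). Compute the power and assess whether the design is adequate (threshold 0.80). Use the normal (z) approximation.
Power ≈ 0.61; the study is underpowered (power < 0.80)

Power calculation (one-sample t-test, normal approximation):
z_β = d · √n - z_{α/2}
z_β = 0.43 · √44 - 2.576
z_β = 0.43 · 6.633 - 2.576
z_β = 0.276

Power = Φ(z_β) = Φ(0.276) ≈ 0.609

Effect size d = 0.43 is small by Cohen's convention (0.2/0.5/0.8).

Threshold: power ≥ 0.80 is conventionally adequate.
Power ≈ 0.61 → the study is underpowered (power < 0.80).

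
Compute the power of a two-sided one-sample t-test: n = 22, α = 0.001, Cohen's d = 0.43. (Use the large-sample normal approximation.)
Power ≈ 0.10

Power calculation (one-sample t-test, normal approximation):
z_β = d · √n - z_{α/2}
z_β = 0.43 · √22 - 3.291
z_β = 0.43 · 4.690 - 3.291
z_β = -1.274

Power = Φ(z_β) = Φ(-1.274) ≈ 0.101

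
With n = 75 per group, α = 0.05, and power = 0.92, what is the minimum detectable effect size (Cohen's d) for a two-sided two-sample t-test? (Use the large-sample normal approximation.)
d ≈ 0.55

Minimum detectable effect (two-sample t-test, normal approximation):
d = (z_{α/2} + z_β) / √(n/2)
d = (1.960 + 1.405) / √(75/2)
d = 3.365 / 6.124
d ≈ 0.55

By Cohen's convention (0.2 small / 0.5 medium / 0.8 large): medium effect.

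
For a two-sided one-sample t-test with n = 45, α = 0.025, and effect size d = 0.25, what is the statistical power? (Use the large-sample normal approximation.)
Power ≈ 0.29

Power calculation (one-sample t-test, normal approximation):
z_β = d · √n - z_{α/2}
z_β = 0.25 · √45 - 2.241
z_β = 0.25 · 6.708 - 2.241
z_β = -0.564

Power = Φ(z_β) = Φ(-0.564) ≈ 0.286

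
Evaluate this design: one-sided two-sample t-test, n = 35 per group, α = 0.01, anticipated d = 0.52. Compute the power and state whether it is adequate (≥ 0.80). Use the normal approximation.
Power ≈ 0.44; the study is underpowered (power < 0.80)

Power calculation (two-sample t-test, normal approximation):
z_β = d · √(n/2) - z_α
z_β = 0.52 · √(35/2) - 2.326
z_β = 0.52 · 4.183 - 2.326
z_β = -0.151

Power = Φ(z_β) = Φ(-0.151) ≈ 0.440

Effect size d = 0.52 is medium by Cohen's convention (0.2/0.5/0.8).

Threshold: power ≥ 0.80 is conventionally adequate.
Power ≈ 0.44 → the study is underpowered (power < 0.80).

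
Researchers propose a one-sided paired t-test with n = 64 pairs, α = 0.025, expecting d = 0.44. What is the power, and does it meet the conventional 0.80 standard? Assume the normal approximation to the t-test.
Power ≈ 0.94; the study is adequately powered (power ≥ 0.80)

Power calculation (paired t-test, normal approximation):
z_β = d · √n - z_α
z_β = 0.44 · √64 - 1.960
z_β = 0.44 · 8.000 - 1.960
z_β = 1.560

Power = Φ(z_β) = Φ(1.560) ≈ 0.941

Effect size d = 0.44 is small by Cohen's convention (0.2/0.5/0.8).

Threshold: power ≥ 0.80 is conventionally adequate.
Power ≈ 0.94 → the study is adequately powered (power ≥ 0.80).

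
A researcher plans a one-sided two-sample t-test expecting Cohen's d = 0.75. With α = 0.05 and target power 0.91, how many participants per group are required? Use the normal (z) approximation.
n = 32 per group

Sample size formula (two-sample t-test, normal approximation):
n = 2 · ((z_α + z_β) / d)²

z_α = 1.645 (for α = 0.05, one-sided)
z_β = 1.341 (for power = 0.91)
d = 0.75

n = 2 · ((1.645 + 1.341) / 0.75)²
n = 2 · (3.981)²
n ≈ 31.70
Round up to the next whole number: n = 32 per group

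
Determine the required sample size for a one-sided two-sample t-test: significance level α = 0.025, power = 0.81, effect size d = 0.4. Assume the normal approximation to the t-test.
n = 101 per group

Sample size formula (two-sample t-test, normal approximation):
n = 2 · ((z_α + z_β) / d)²

z_α = 1.960 (for α = 0.025, one-sided)
z_β = 0.878 (for power = 0.81)
d = 0.4

n = 2 · ((1.960 + 0.878) / 0.4)²
n = 2 · (7.095)²
n ≈ 100.68
Round up to the next whole number: n = 101 per group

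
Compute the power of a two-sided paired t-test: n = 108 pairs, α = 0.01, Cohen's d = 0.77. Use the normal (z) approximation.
Power ≈ 1.00

Power calculation (paired t-test, normal approximation):
z_β = d · √n - z_{α/2}
z_β = 0.77 · √108 - 2.576
z_β = 0.77 · 10.392 - 2.576
z_β = 5.426

Power = Φ(z_β) = Φ(5.426) ≈ 1.000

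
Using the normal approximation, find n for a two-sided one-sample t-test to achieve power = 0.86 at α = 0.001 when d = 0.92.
n = 23

Sample size formula (one-sample t-test, normal approximation):
n = ((z_{α/2} + z_β) / d)²

z_{α/2} = 3.291 (for α = 0.001, two-sided)
z_β = 1.080 (for power = 0.86)
d = 0.92

n = ((3.291 + 1.080) / 0.92)²
n = (4.751)²
n ≈ 22.57
Round up to the next whole number: n = 23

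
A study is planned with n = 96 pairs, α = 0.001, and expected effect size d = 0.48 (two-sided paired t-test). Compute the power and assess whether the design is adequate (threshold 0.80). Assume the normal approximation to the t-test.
Power ≈ 0.92; the study is adequately powered (power ≥ 0.80)

Power calculation (paired t-test, normal approximation):
z_β = d · √n - z_{α/2}
z_β = 0.48 · √96 - 3.291
z_β = 0.48 · 9.798 - 3.291
z_β = 1.412

Power = Φ(z_β) = Φ(1.412) ≈ 0.921

Effect size d = 0.48 is small by Cohen's convention (0.2/0.5/0.8).

Threshold: power ≥ 0.80 is conventionally adequate.
Power ≈ 0.92 → the study is adequately powered (power ≥ 0.80).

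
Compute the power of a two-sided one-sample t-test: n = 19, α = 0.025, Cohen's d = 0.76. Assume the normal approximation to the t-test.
Power ≈ 0.86

Power calculation (one-sample t-test, normal approximation):
z_β = d · √n - z_{α/2}
z_β = 0.76 · √19 - 2.241
z_β = 0.76 · 4.359 - 2.241
z_β = 1.071

Power = Φ(z_β) = Φ(1.071) ≈ 0.858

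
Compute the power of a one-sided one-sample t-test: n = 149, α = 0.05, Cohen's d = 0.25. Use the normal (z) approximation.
Power ≈ 0.92

Power calculation (one-sample t-test, normal approximation):
z_β = d · √n - z_α
z_β = 0.25 · √149 - 1.645
z_β = 0.25 · 12.207 - 1.645
z_β = 1.407

Power = Φ(z_β) = Φ(1.407) ≈ 0.920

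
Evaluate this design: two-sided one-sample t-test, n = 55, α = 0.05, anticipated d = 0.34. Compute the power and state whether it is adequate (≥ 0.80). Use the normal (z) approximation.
Power ≈ 0.71; the study is underpowered (power < 0.80)

Power calculation (one-sample t-test, normal approximation):
z_β = d · √n - z_{α/2}
z_β = 0.34 · √55 - 1.960
z_β = 0.34 · 7.416 - 1.960
z_β = 0.562

Power = Φ(z_β) = Φ(0.562) ≈ 0.713

Effect size d = 0.34 is small by Cohen's convention (0.2/0.5/0.8).

Threshold: power ≥ 0.80 is conventionally adequate.
Power ≈ 0.71 → the study is underpowered (power < 0.80).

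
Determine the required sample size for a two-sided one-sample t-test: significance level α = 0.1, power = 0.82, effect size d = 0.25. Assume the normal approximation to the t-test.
n = 105

Sample size formula (one-sample t-test, normal approximation):
n = ((z_{α/2} + z_β) / d)²

z_{α/2} = 1.645 (for α = 0.1, two-sided)
z_β = 0.915 (for power = 0.82)
d = 0.25

n = ((1.645 + 0.915) / 0.25)²
n = (10.240)²
n ≈ 104.86
Round up to the next whole number: n = 105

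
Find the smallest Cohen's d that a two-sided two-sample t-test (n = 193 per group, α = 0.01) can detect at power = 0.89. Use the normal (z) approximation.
d ≈ 0.39

Minimum detectable effect (two-sample t-test, normal approximation):
d = (z_{α/2} + z_β) / √(n/2)
d = (2.576 + 1.227) / √(193/2)
d = 3.802 / 9.823
d ≈ 0.39

By Cohen's convention (0.2 small / 0.5 medium / 0.8 large): small effect.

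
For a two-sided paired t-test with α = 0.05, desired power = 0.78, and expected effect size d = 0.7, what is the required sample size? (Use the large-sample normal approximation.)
n = 16 pairs

Sample size formula (paired t-test, normal approximation):
n = ((z_{α/2} + z_β) / d)²

z_{α/2} = 1.960 (for α = 0.05, two-sided)
z_β = 0.772 (for power = 0.78)
d = 0.7

n = ((1.960 + 0.772) / 0.7)²
n = (3.903)²
n ≈ 15.23
Round up to the next whole number: n = 16 pairs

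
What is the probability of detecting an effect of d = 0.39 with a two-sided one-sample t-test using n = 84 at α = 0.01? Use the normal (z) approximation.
Power ≈ 0.84

Power calculation (one-sample t-test, normal approximation):
z_β = d · √n - z_{α/2}
z_β = 0.39 · √84 - 2.576
z_β = 0.39 · 9.165 - 2.576
z_β = 0.999

Power = Φ(z_β) = Φ(0.999) ≈ 0.841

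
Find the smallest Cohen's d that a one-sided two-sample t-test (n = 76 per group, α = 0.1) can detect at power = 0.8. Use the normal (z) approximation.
d ≈ 0.34

Minimum detectable effect (two-sample t-test, normal approximation):
d = (z_α + z_β) / √(n/2)
d = (1.282 + 0.842) / √(76/2)
d = 2.123 / 6.164
d ≈ 0.34

By Cohen's convention (0.2 small / 0.5 medium / 0.8 large): small effect.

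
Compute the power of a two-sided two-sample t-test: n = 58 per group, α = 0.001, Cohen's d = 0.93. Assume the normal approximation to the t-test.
Power ≈ 0.96

Power calculation (two-sample t-test, normal approximation):
z_β = d · √(n/2) - z_{α/2}
z_β = 0.93 · √(58/2) - 3.291
z_β = 0.93 · 5.385 - 3.291
z_β = 1.718

Power = Φ(z_β) = Φ(1.718) ≈ 0.957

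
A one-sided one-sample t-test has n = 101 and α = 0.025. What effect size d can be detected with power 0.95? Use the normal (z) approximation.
d ≈ 0.36

Minimum detectable effect (one-sample t-test, normal approximation):
d = (z_α + z_β) / √n
d = (1.960 + 1.645) / √101
d = 3.605 / 10.050
d ≈ 0.36

By Cohen's convention (0.2 small / 0.5 medium / 0.8 large): small effect.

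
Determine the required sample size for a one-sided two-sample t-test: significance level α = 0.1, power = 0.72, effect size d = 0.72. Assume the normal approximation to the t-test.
n = 14 per group

Sample size formula (two-sample t-test, normal approximation):
n = 2 · ((z_α + z_β) / d)²

z_α = 1.282 (for α = 0.1, one-sided)
z_β = 0.583 (for power = 0.72)
d = 0.72

n = 2 · ((1.282 + 0.583) / 0.72)²
n = 2 · (2.590)²
n ≈ 13.42
Round up to the next whole number: n = 14 per group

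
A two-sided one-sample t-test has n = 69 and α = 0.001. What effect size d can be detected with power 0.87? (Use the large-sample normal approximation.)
d ≈ 0.53

Minimum detectable effect (one-sample t-test, normal approximation):
d = (z_{α/2} + z_β) / √n
d = (3.291 + 1.126) / √69
d = 4.417 / 8.307
d ≈ 0.53

By Cohen's convention (0.2 small / 0.5 medium / 0.8 large): medium effect.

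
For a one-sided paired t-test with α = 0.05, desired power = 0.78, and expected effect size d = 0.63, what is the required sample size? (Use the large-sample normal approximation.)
n = 15 pairs

Sample size formula (paired t-test, normal approximation):
n = ((z_α + z_β) / d)²

z_α = 1.645 (for α = 0.05, one-sided)
z_β = 0.772 (for power = 0.78)
d = 0.63

n = ((1.645 + 0.772) / 0.63)²
n = (3.837)²
n ≈ 14.72
Round up to the next whole number: n = 15 pairs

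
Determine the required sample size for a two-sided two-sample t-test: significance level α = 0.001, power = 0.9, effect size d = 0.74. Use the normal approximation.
n = 77 per group

Sample size formula (two-sample t-test, normal approximation):
n = 2 · ((z_{α/2} + z_β) / d)²

z_{α/2} = 3.291 (for α = 0.001, two-sided)
z_β = 1.282 (for power = 0.9)
d = 0.74

n = 2 · ((3.291 + 1.282) / 0.74)²
n = 2 · (6.180)²
n ≈ 76.38
Round up to the next whole number: n = 77 per group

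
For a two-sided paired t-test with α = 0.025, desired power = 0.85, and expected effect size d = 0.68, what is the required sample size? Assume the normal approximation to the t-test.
n = 24 pairs

Sample size formula (paired t-test, normal approximation):
n = ((z_{α/2} + z_β) / d)²

z_{α/2} = 2.241 (for α = 0.025, two-sided)
z_β = 1.036 (for power = 0.85)
d = 0.68

n = ((2.241 + 1.036) / 0.68)²
n = (4.819)²
n ≈ 23.22
Round up to the next whole number: n = 24 pairs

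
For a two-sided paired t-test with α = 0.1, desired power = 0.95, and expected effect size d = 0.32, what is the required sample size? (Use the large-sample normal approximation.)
n = 106 pairs

Sample size formula (paired t-test, normal approximation):
n = ((z_{α/2} + z_β) / d)²

z_{α/2} = 1.645 (for α = 0.1, two-sided)
z_β = 1.645 (for power = 0.95)
d = 0.32

n = ((1.645 + 1.645) / 0.32)²
n = (10.281)²
n ≈ 105.70
Round up to the next whole number: n = 106 pairs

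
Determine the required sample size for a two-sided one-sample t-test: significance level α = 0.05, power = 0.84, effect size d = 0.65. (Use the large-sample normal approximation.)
n = 21

Sample size formula (one-sample t-test, normal approximation):
n = ((z_{α/2} + z_β) / d)²

z_{α/2} = 1.960 (for α = 0.05, two-sided)
z_β = 0.994 (for power = 0.84)
d = 0.65

n = ((1.960 + 0.994) / 0.65)²
n = (4.545)²
n ≈ 20.66
Round up to the next whole number: n = 21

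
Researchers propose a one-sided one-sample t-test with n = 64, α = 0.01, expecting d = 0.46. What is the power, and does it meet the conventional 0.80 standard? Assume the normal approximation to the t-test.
Power ≈ 0.91; the study is adequately powered (power ≥ 0.80)

Power calculation (one-sample t-test, normal approximation):
z_β = d · √n - z_α
z_β = 0.46 · √64 - 2.326
z_β = 0.46 · 8.000 - 2.326
z_β = 1.354

Power = Φ(z_β) = Φ(1.354) ≈ 0.912

Effect size d = 0.46 is small by Cohen's convention (0.2/0.5/0.8).

Threshold: power ≥ 0.80 is conventionally adequate.
Power ≈ 0.91 → the study is adequately powered (power ≥ 0.80).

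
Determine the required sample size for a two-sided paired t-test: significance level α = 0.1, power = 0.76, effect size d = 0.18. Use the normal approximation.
n = 171 pairs

Sample size formula (paired t-test, normal approximation):
n = ((z_{α/2} + z_β) / d)²

z_{α/2} = 1.645 (for α = 0.1, two-sided)
z_β = 0.706 (for power = 0.76)
d = 0.18

n = ((1.645 + 0.706) / 0.18)²
n = (13.061)²
n ≈ 170.59
Round up to the next whole number: n = 171 pairs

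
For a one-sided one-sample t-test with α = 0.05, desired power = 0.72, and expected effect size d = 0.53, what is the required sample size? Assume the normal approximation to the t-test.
n = 18

Sample size formula (one-sample t-test, normal approximation):
n = ((z_α + z_β) / d)²

z_α = 1.645 (for α = 0.05, one-sided)
z_β = 0.583 (for power = 0.72)
d = 0.53

n = ((1.645 + 0.583) / 0.53)²
n = (4.204)²
n ≈ 17.67
Round up to the next whole number: n = 18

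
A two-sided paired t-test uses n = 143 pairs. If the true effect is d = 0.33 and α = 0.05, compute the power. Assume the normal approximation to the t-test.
Power ≈ 0.98

Power calculation (paired t-test, normal approximation):
z_β = d · √n - z_{α/2}
z_β = 0.33 · √143 - 1.960
z_β = 0.33 · 11.958 - 1.960
z_β = 1.986

Power = Φ(z_β) = Φ(1.986) ≈ 0.976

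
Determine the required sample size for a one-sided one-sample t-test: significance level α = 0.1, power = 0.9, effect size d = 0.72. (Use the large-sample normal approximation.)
n = 13

Sample size formula (one-sample t-test, normal approximation):
n = ((z_α + z_β) / d)²

z_α = 1.282 (for α = 0.1, one-sided)
z_β = 1.282 (for power = 0.9)
d = 0.72

n = ((1.282 + 1.282) / 0.72)²
n = (3.561)²
n ≈ 12.68
Round up to the next whole number: n = 13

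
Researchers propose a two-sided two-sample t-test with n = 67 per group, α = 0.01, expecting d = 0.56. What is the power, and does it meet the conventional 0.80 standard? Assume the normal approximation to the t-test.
Power ≈ 0.75; the study is underpowered (power < 0.80)

Power calculation (two-sample t-test, normal approximation):
z_β = d · √(n/2) - z_{α/2}
z_β = 0.56 · √(67/2) - 2.576
z_β = 0.56 · 5.788 - 2.576
z_β = 0.665

Power = Φ(z_β) = Φ(0.665) ≈ 0.747

Effect size d = 0.56 is medium by Cohen's convention (0.2/0.5/0.8).

Threshold: power ≥ 0.80 is conventionally adequate.
Power ≈ 0.75 → the study is underpowered (power < 0.80).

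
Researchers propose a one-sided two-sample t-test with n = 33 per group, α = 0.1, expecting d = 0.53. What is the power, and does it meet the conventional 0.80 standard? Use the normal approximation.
Power ≈ 0.81; the study is adequately powered (power ≥ 0.80)

Power calculation (two-sample t-test, normal approximation):
z_β = d · √(n/2) - z_α
z_β = 0.53 · √(33/2) - 1.282
z_β = 0.53 · 4.062 - 1.282
z_β = 0.871

Power = Φ(z_β) = Φ(0.871) ≈ 0.808

Effect size d = 0.53 is medium by Cohen's convention (0.2/0.5/0.8).

Threshold: power ≥ 0.80 is conventionally adequate.
Power ≈ 0.81 → the study is adequately powered (power ≥ 0.80).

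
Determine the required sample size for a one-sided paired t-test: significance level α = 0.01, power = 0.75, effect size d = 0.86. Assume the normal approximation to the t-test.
n = 13 pairs

Sample size formula (paired t-test, normal approximation):
n = ((z_α + z_β) / d)²

z_α = 2.326 (for α = 0.01, one-sided)
z_β = 0.674 (for power = 0.75)
d = 0.86

n = ((2.326 + 0.674) / 0.86)²
n = (3.488)²
n ≈ 12.17
Round up to the next whole number: n = 13 pairs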